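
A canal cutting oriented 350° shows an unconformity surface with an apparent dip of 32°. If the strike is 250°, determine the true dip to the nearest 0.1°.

The section is 80° from the strike.
tan(true dip) = tan 32° / sin 80° = 0.6345
δ = arctan(0.6345) = 32.40°

32.4°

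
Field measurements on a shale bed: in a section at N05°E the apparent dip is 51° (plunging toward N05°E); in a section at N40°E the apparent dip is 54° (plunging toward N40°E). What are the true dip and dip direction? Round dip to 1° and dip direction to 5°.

true dip 54°, dip direction 030°

Each apparent-dip line lies in the plane. As unit vectors (x east, y north, z up), v₁ plunges 51°→N05°E and v₂ plunges 54°→N40°E.
The plane normal is n = v₁ × v₂ ∝ (0.157, 0.249, 0.212).
True dip = arccos(n_z / |n|) = arccos(0.5843) = 54.2°.
The horizontal component of n points toward azimuth atan2(n_x, n_y) = 32°, the dip direction.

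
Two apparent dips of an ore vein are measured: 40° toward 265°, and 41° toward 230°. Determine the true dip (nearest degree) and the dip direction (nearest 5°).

true dip 42°, dip direction 245°

Each apparent-dip line lies in the plane. As unit vectors (x east, y north, z up), v₁ plunges 40°→265° and v₂ plunges 41°→230°.
The plane normal is n = v₁ × v₂ ∝ (-0.268, -0.129, 0.332).
Dip δ = arctan(|n_h|/n_z) = arctan(0.297/0.332) = 41.9°.
Dip direction = atan2(-0.268, -0.129) = 244° (azimuth of n's horizontal projection).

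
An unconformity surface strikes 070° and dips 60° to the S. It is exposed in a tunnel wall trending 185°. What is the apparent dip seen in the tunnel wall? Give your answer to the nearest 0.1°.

The section lies 65° from the strike.
tan(apparent dip) = tan 60° · sin 65° = 1.5698
apparent dip = arctan 1.5698 = 57.50°

57.5°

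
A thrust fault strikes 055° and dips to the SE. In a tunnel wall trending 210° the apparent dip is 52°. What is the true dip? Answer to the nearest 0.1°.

The section is 25° from the strike.
tan(true dip) = tan 52° / sin 25° = 3.0286
true dip = arctan 3.0286 = 71.73°

71.7°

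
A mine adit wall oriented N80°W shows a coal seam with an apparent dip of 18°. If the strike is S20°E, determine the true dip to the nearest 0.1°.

20.6°

β = acute angle between strike S20°E and section N80°W = 60°.
tan δ = tan α / sin β = tan 18° / sin 60° = 0.3249 / 0.8660 = 0.3752
true dip = arctan 0.3752 = 20.57°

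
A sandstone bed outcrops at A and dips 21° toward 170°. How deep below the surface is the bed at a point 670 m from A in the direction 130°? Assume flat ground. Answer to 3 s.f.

197 m

The hole lies 40° from the dip direction, so the down-dip offset is 670 × cos 40° = 513.25 m.
Depth = down-dip offset × tan(dip) = 513.25 × tan 21° = 513.25 × 0.3839
Depth = 197.02 m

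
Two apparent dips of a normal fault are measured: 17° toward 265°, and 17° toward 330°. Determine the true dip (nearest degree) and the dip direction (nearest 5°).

Represent each trace as a vector plunging at its apparent dip toward its trend (east-north-up frame): v₁ = (-0.953, -0.083, -0.292), v₂ = (-0.478, 0.828, -0.292).
n = v₁ × v₂ = (-0.267, 0.139, 0.829) (taken with n_z > 0).
True dip = arccos(n_z / |n|) = arccos(0.9401) = 19.9°.
Dip direction = atan2(-0.267, 0.139) = 298° (azimuth of n's horizontal projection).

true dip 20°, dip direction 300°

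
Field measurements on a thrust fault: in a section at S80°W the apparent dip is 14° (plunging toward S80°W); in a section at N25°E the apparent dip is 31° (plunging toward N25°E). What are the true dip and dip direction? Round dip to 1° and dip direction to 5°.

true dip 43°, dip direction 335°

The two traces are lines in the plane: v₁ = (sin 260°·cos 14°, cos 260°·cos 14°, −sin 14°), v₂ = (sin 25°·cos 31°, cos 25°·cos 31°, −sin 31°).
Cross product v₁ × v₂ gives the pole to the plane: n ∝ (-0.275, 0.580, 0.681).
tan δ = √(n_x²+n_y²)/n_z = 0.642/0.681, so δ = 43.3°.
The horizontal component of n points toward azimuth atan2(n_x, n_y) = 335°, the dip direction.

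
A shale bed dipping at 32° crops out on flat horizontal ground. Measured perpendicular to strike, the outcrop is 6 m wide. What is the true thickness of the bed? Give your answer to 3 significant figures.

3.18 m

True thickness t = w · sin(dip) = 6 × sin 32°
t = 6 × 0.5299 = 3.180 m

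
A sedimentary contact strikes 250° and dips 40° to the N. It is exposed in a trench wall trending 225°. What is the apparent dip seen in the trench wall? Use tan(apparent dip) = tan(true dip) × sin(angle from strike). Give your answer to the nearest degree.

20°

The section lies 25° from the strike.
tan α = tan 40° × sin 25° = 0.8391 × 0.4226 = 0.3546
α = arctan(0.3546) = 19.53°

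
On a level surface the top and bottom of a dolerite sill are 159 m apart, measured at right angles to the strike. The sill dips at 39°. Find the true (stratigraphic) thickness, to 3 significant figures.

True thickness t = w · sin(dip) = 159 × sin 39°
t = 159 × 0.6293 = 100.062 m

100 m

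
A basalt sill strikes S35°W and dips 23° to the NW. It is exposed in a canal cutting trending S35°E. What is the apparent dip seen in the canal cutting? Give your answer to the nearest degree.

22°

The strike is S35°W and the section trends S35°E; the acute angle between them is β = 70°.
tan α = tan 23° × sin 70° = 0.4245 × 0.9397 = 0.3989
apparent dip = arctan 0.3989 = 21.75°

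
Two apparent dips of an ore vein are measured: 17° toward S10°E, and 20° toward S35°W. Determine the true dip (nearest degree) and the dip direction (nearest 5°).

The two traces are lines in the plane: v₁ = (sin 170°·cos 17°, cos 170°·cos 17°, −sin 17°), v₂ = (sin 215°·cos 20°, cos 215°·cos 20°, −sin 20°).
The plane normal is n = v₁ × v₂ ∝ (-0.097, -0.214, 0.635).
True dip = arccos(n_z / |n|) = arccos(0.9378) = 20.3°.
The horizontal component of n points toward azimuth atan2(n_x, n_y) = 204°, the dip direction.

true dip 20°, dip direction 205°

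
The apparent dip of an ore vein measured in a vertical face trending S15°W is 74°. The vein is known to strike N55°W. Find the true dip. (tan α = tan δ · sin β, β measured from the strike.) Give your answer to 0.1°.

β = acute angle between strike N55°W and section S15°W = 70°.
tan δ = tan α / sin β = tan 74° / sin 70° = 3.4874 / 0.9397 = 3.7112
δ = arctan(3.7112) = 74.92°

74.9°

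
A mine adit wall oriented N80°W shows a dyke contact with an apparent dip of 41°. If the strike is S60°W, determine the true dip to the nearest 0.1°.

β = acute angle between strike S60°W and section N80°W = 40°.
tan δ = tan α / sin β = tan 41° / sin 40° = 0.8693 / 0.6428 = 1.3524
true dip = arctan 1.3524 = 53.52°

53.5°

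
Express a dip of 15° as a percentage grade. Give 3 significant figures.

26.8%

grade % = 100 × tan 15° = 100 × 0.2679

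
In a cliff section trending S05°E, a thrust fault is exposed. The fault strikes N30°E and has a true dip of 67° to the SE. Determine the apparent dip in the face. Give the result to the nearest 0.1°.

53.5°

Angle between strike (N30°E) and section (S05°E): β = 35°.
tan α = tan 67° × sin 35° = 2.3559 × 0.5736 = 1.3513
apparent dip = arctan 1.3513 = 53.50°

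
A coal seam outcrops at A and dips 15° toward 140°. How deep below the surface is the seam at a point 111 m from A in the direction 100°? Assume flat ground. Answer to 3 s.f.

The hole lies 40° from the dip direction, so the down-dip offset is 111 × cos 40° = 85.03 m.
Depth = down-dip offset × tan(dip) = 85.03 × tan 15° = 85.03 × 0.2679
Depth = 22.78 m

22.8 m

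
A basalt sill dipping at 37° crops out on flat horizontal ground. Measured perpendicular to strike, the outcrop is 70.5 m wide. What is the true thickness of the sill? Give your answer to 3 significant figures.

True thickness t = w · sin(dip) = 70.5 × sin 37°
t = 70.5 × 0.6018 = 42.428 m

42.4 m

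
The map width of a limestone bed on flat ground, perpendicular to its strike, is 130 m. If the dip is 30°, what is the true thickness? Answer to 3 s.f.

True thickness t = w · sin(dip) = 130 × sin 30°
t = 130 × 0.5000 = 65.000 m

65.0 m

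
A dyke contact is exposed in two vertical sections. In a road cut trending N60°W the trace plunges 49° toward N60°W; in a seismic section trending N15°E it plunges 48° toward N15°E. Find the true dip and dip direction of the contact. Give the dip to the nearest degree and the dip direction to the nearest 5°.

The two traces are lines in the plane: v₁ = (sin 300°·cos 49°, cos 300°·cos 49°, −sin 49°), v₂ = (sin 15°·cos 48°, cos 15°·cos 48°, −sin 48°).
Cross product v₁ × v₂ gives the pole to the plane: n ∝ (-0.244, 0.553, 0.424).
Dip δ = arctan(|n_h|/n_z) = arctan(0.604/0.424) = 54.9°.
Dip direction = azimuth of (n_x, n_y) = atan2(-0.244, 0.553) = 336°.

true dip 55°, dip direction 335°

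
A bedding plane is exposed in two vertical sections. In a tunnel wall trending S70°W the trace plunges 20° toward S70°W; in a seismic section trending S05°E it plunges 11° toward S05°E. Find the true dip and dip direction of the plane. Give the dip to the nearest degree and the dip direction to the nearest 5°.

Each apparent-dip line lies in the plane. As unit vectors (x east, y north, z up), v₁ plunges 20°→S70°W and v₂ plunges 11°→S05°E.
n = v₁ × v₂ = (-0.273, -0.198, 0.891) (taken with n_z > 0).
tan δ = √(n_x²+n_y²)/n_z = 0.337/0.891, so δ = 20.7°.
Dip direction = atan2(-0.273, -0.198) = 234° (azimuth of n's horizontal projection).

true dip 21°, dip direction 235°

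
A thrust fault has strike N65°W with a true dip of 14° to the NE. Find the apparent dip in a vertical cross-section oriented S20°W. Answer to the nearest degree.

The strike is N65°W and the section trends S20°W; the acute angle between them is β = 85°.
tan α = tan 14° × sin 85° = 0.2493 × 0.9962 = 0.2484
α = arctan(0.2484) = 13.95°

14°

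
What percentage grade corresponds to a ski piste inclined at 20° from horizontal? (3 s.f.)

36.4%

grade % = 100 × tan 20° = 100 × 0.3640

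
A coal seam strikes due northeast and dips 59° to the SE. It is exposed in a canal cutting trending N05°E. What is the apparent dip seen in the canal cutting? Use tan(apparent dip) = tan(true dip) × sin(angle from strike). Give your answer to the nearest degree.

The strike is due northeast and the section trends N05°E; the acute angle between them is β = 40°.
tan(apparent dip) = tan 59° · sin 40° = 1.0698
α = arctan(1.0698) = 46.93°

47°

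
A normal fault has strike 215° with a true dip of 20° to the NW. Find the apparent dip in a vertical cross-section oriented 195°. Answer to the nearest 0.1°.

7.1°

The strike is 215° and the section trends 195°; the acute angle between them is β = 20°.
tan(apparent dip) = tan 20° · sin 20° = 0.1245
α = arctan(0.1245) = 7.10°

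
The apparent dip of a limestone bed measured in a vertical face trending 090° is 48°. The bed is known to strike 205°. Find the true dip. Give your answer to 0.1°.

50.8°

β = acute angle between strike 205° and section 090° = 65°.
tan(true dip) = tan 48° / sin 65° = 1.2254
δ = arctan(1.2254) = 50.78°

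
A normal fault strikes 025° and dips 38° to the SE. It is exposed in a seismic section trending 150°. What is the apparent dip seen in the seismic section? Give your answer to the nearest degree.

The strike is 025° and the section trends 150°; the acute angle between them is β = 55°.
tan α = tan 38° × sin 55° = 0.7813 × 0.8192 = 0.6400
α = arctan(0.6400) = 32.62°

33°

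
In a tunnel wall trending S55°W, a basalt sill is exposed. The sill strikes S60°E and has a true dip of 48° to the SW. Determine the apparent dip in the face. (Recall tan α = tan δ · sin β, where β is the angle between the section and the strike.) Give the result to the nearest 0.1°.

45.2°

The strike is S60°E and the section trends S55°W; the acute angle between them is β = 65°.
tan α = tan 48° × sin 65° = 1.1106 × 0.9063 = 1.0066
α = arctan(1.0066) = 45.19°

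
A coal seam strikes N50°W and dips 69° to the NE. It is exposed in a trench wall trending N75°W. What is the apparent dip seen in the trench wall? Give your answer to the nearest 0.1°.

47.8°

The strike is N50°W and the section trends N75°W; the acute angle between them is β = 25°.
tan α = tan 69° × sin 25° = 2.6051 × 0.4226 = 1.1010
α = arctan(1.1010) = 47.75°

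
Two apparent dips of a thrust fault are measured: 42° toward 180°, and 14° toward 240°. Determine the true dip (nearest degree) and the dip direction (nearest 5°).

true dip 43°, dip direction 165°

Represent each trace as a vector plunging at its apparent dip toward its trend (east-north-up frame): v₁ = (0.000, -0.743, -0.669), v₂ = (-0.840, -0.485, -0.242).
The plane normal is n = v₁ × v₂ ∝ (0.145, -0.562, 0.624).
Dip δ = arctan(|n_h|/n_z) = arctan(0.581/0.624) = 42.9°.
The horizontal component of n points toward azimuth atan2(n_x, n_y) = 166°, the dip direction.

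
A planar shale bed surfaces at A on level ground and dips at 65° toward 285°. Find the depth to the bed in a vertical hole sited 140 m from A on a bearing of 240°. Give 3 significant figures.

The hole lies 45° from the dip direction, so the down-dip offset is 140 × cos 45° = 98.99 m.
Depth = down-dip offset × tan(dip) = 98.99 × tan 65° = 98.99 × 2.1445
Depth = 212.30 m

212 m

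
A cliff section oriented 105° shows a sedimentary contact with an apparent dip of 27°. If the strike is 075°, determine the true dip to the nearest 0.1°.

45.5°

β = acute angle between strike 075° and section 105° = 30°.
tan δ = tan α / sin β = tan 27° / sin 30° = 0.5095 / 0.5000 = 1.0191
true dip = arctan 1.0191 = 45.54°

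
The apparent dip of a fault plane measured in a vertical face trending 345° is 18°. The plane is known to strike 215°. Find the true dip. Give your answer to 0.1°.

β = acute angle between strike 215° and section 345° = 50°.
tan δ = tan α / sin β = tan 18° / sin 50° = 0.3249 / 0.7660 = 0.4242
δ = arctan(0.4242) = 22.98°

23.0°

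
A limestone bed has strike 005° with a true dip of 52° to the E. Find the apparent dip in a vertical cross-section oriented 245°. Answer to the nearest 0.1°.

47.9°

The strike is 005° and the section trends 245°; the acute angle between them is β = 60°.
tan(apparent dip) = tan 52° · sin 60° = 1.1085
apparent dip = arctan 1.1085 = 47.94°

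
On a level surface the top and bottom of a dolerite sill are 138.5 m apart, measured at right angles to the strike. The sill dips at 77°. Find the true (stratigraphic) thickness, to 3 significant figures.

135 m

True thickness t = w · sin(dip) = 138.5 × sin 77°
t = 138.5 × 0.9744 = 134.950 m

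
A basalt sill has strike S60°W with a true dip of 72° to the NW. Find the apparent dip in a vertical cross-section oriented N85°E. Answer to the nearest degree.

52°

Angle between strike (S60°W) and section (N85°E): β = 25°.
tan α = tan 72° × sin 25° = 3.0777 × 0.4226 = 1.3007
α = arctan(1.3007) = 52.45°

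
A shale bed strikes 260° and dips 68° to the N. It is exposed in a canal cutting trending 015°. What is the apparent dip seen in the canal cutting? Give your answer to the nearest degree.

The section lies 65° from the strike.
tan(apparent dip) = tan 68° · sin 65° = 2.2432
apparent dip = arctan 2.2432 = 65.97°

66°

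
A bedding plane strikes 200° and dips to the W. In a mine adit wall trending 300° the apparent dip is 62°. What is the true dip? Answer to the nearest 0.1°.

β = acute angle between strike 200° and section 300° = 80°.
tan δ = tan α / sin β = tan 62° / sin 80° = 1.8807 / 0.9848 = 1.9097
δ = arctan(1.9097) = 62.36°

62.4°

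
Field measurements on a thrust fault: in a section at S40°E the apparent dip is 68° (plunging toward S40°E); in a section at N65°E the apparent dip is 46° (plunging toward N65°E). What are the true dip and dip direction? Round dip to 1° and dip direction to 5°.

true dip 68°, dip direction 130°

Each apparent-dip line lies in the plane. As unit vectors (x east, y north, z up), v₁ plunges 68°→S40°E and v₂ plunges 46°→N65°E.
Cross product v₁ × v₂ gives the pole to the plane: n ∝ (0.479, -0.411, 0.251).
tan δ = √(n_x²+n_y²)/n_z = 0.631/0.251, so δ = 68.3°.
Dip direction = atan2(0.479, -0.411) = 131° (azimuth of n's horizontal projection).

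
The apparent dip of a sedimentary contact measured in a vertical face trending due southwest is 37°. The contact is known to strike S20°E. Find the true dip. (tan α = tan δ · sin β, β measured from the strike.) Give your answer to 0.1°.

39.7°

The section is 65° from the strike.
tan(true dip) = tan 37° / sin 65° = 0.8315
true dip = arctan 0.8315 = 39.74°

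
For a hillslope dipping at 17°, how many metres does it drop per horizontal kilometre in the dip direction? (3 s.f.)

306 m

drop per km = 1000 × tan 17° = 1000 × 0.3057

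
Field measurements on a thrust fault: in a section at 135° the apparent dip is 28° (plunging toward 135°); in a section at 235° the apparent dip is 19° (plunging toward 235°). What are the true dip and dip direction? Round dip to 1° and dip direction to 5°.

Each apparent-dip line lies in the plane. As unit vectors (x east, y north, z up), v₁ plunges 28°→135° and v₂ plunges 19°→235°.
The plane normal is n = v₁ × v₂ ∝ (0.051, -0.567, 0.822).
Dip δ = arctan(|n_h|/n_z) = arctan(0.569/0.822) = 34.7°.
Dip direction = azimuth of (n_x, n_y) = atan2(0.051, -0.567) = 175°.

true dip 35°, dip direction 175°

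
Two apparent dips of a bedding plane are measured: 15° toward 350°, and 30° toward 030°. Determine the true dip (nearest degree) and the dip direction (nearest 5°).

true dip 33°, dip direction 055°

The two traces are lines in the plane: v₁ = (sin 350°·cos 15°, cos 350°·cos 15°, −sin 15°), v₂ = (sin 30°·cos 30°, cos 30°·cos 30°, −sin 30°).
Cross product v₁ × v₂ gives the pole to the plane: n ∝ (0.282, 0.196, 0.538).
tan δ = √(n_x²+n_y²)/n_z = 0.343/0.538, so δ = 32.5°.
The horizontal component of n points toward azimuth atan2(n_x, n_y) = 55°, the dip direction.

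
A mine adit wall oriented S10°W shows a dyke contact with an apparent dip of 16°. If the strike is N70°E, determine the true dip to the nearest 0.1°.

The section is 60° from the strike.
tan δ = tan α / sin β = tan 16° / sin 60° = 0.2867 / 0.8660 = 0.3311
δ = arctan(0.3311) = 18.32°

18.3°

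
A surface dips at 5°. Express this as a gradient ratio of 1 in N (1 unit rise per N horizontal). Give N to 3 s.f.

1 : N means tan θ = 1/N, so N = 1/tan 5° = 1/0.0875

1 in 11.4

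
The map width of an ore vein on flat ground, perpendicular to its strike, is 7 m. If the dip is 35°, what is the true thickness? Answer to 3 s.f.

4.02 m

True thickness t = w · sin(dip) = 7 × sin 35°
t = 7 × 0.5736 = 4.015 m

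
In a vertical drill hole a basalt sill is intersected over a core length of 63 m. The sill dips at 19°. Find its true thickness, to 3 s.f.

59.6 m

True thickness t = h · cos(dip) = 63 × cos 19°
t = 63 × 0.9455 = 59.568 m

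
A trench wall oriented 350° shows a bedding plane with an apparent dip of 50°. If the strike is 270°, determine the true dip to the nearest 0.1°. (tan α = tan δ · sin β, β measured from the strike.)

50.4°

β = acute angle between strike 270° and section 350° = 80°.
tan(true dip) = tan 50° / sin 80° = 1.2101
δ = arctan(1.2101) = 50.43°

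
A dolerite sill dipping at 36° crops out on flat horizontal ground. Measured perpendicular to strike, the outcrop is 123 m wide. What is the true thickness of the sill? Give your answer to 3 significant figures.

72.3 m

True thickness t = w · sin(dip) = 123 × sin 36°
t = 123 × 0.5878 = 72.298 m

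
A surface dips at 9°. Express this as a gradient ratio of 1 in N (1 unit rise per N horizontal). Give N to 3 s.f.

1 : N means tan θ = 1/N, so N = 1/tan 9° = 1/0.1584

1 in 6.31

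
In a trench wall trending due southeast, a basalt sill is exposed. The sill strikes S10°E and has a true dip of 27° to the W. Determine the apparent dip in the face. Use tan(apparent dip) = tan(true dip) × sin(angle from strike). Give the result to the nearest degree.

16°

Angle between strike (S10°E) and section (due southeast): β = 35°.
tan α = tan 27° × sin 35° = 0.5095 × 0.5736 = 0.2923
α = arctan(0.2923) = 16.29°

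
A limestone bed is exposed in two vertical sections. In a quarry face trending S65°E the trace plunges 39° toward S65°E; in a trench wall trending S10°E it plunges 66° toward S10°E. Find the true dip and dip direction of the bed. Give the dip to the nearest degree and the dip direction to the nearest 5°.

true dip 67°, dip direction 185°

Represent each trace as a vector plunging at its apparent dip toward its trend (east-north-up frame): v₁ = (0.704, -0.328, -0.629), v₂ = (0.071, -0.401, -0.914).
The plane normal is n = v₁ × v₂ ∝ (-0.048, -0.599, 0.259).
True dip = arccos(n_z / |n|) = arccos(0.3957) = 66.7°.
The horizontal component of n points toward azimuth atan2(n_x, n_y) = 185°, the dip direction.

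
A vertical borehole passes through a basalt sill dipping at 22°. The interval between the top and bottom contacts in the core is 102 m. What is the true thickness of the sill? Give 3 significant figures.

94.6 m

True thickness t = h · cos(dip) = 102 × cos 22°
t = 102 × 0.9272 = 94.573 m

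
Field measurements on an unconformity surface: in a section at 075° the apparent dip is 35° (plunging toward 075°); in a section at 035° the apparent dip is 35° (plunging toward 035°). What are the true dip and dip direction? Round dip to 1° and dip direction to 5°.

Each apparent-dip line lies in the plane. As unit vectors (x east, y north, z up), v₁ plunges 35°→075° and v₂ plunges 35°→035°.
n = v₁ × v₂ = (0.263, 0.184, 0.431) (taken with n_z > 0).
Dip δ = arctan(|n_h|/n_z) = arctan(0.321/0.431) = 36.7°.
Dip direction = atan2(0.263, 0.184) = 55° (azimuth of n's horizontal projection).

true dip 37°, dip direction 055°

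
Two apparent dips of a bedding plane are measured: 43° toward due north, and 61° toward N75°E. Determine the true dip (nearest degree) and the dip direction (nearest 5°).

The two traces are lines in the plane: v₁ = (sin 0°·cos 43°, cos 0°·cos 43°, −sin 43°), v₂ = (sin 75°·cos 61°, cos 75°·cos 61°, −sin 61°).
The plane normal is n = v₁ × v₂ ∝ (0.554, 0.319, 0.342).
True dip = arccos(n_z / |n|) = arccos(0.4721) = 61.8°.
Dip direction = atan2(0.554, 0.319) = 60° (azimuth of n's horizontal projection).

true dip 62°, dip direction 060°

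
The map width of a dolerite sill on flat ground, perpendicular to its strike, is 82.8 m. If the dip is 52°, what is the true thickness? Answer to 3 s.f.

True thickness t = w · sin(dip) = 82.8 × sin 52°
t = 82.8 × 0.7880 = 65.247 m

65.2 m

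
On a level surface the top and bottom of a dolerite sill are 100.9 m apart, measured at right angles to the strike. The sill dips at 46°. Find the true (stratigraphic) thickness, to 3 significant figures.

True thickness t = w · sin(dip) = 100.9 × sin 46°
t = 100.9 × 0.7193 = 72.581 m

72.6 m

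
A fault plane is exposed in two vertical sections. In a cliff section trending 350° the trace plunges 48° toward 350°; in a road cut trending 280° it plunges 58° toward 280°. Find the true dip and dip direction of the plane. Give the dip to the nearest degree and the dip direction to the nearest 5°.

The two traces are lines in the plane: v₁ = (sin 350°·cos 48°, cos 350°·cos 48°, −sin 48°), v₂ = (sin 280°·cos 58°, cos 280°·cos 58°, −sin 58°).
n = v₁ × v₂ = (-0.490, 0.289, 0.333) (taken with n_z > 0).
True dip = arccos(n_z / |n|) = arccos(0.5051) = 59.7°.
The horizontal component of n points toward azimuth atan2(n_x, n_y) = 301°, the dip direction.

true dip 60°, dip direction 300°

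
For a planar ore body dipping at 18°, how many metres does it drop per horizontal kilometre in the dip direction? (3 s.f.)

325 m

drop per km = 1000 × tan 18° = 1000 × 0.3249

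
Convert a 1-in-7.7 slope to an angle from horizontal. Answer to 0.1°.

tan θ = 1/7.7 = 0.1299
θ = arctan(0.1299) = 7.40°

7.4°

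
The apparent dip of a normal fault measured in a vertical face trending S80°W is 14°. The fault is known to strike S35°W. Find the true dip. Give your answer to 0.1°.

19.4°

β = acute angle between strike S35°W and section S80°W = 45°.
tan(true dip) = tan 14° / sin 45° = 0.3526
δ = arctan(0.3526) = 19.42°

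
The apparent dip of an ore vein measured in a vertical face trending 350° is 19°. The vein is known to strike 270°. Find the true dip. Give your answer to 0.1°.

β = acute angle between strike 270° and section 350° = 80°.
tan(true dip) = tan 19° / sin 80° = 0.3496
δ = arctan(0.3496) = 19.27°

19.3°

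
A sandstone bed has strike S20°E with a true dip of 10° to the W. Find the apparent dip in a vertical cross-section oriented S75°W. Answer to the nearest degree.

Angle between strike (S20°E) and section (S75°W): β = 85°.
tan(apparent dip) = tan 10° · sin 85° = 0.1757
apparent dip = arctan 0.1757 = 9.96°

10°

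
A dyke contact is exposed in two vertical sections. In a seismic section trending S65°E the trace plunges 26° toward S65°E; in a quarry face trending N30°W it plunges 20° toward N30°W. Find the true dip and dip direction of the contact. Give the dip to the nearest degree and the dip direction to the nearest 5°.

true dip 55°, dip direction 045°

The two traces are lines in the plane: v₁ = (sin 115°·cos 26°, cos 115°·cos 26°, −sin 26°), v₂ = (sin 330°·cos 20°, cos 330°·cos 20°, −sin 20°).
Cross product v₁ × v₂ gives the pole to the plane: n ∝ (0.487, 0.485, 0.484).
Dip δ = arctan(|n_h|/n_z) = arctan(0.687/0.484) = 54.8°.
Dip direction = atan2(0.487, 0.485) = 45° (azimuth of n's horizontal projection).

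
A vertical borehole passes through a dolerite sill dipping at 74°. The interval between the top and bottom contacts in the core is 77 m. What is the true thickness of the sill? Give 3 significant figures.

True thickness t = h · cos(dip) = 77 × cos 74°
t = 77 × 0.2756 = 21.224 m

21.2 m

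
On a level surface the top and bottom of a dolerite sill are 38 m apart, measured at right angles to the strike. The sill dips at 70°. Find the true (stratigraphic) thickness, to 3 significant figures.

35.7 m

True thickness t = w · sin(dip) = 38 × sin 70°
t = 38 × 0.9397 = 35.708 m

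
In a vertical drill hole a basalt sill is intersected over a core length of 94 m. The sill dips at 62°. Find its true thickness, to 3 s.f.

True thickness t = h · cos(dip) = 94 × cos 62°
t = 94 × 0.4695 = 44.130 m

44.1 m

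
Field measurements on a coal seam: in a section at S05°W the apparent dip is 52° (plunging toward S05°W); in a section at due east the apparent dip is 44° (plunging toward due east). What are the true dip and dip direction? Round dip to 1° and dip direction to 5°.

true dip 59°, dip direction 145°

The two traces are lines in the plane: v₁ = (sin 185°·cos 52°, cos 185°·cos 52°, −sin 52°), v₂ = (sin 90°·cos 44°, cos 90°·cos 44°, −sin 44°).
Cross product v₁ × v₂ gives the pole to the plane: n ∝ (0.426, -0.604, 0.441).
Dip δ = arctan(|n_h|/n_z) = arctan(0.739/0.441) = 59.2°.
Dip direction = atan2(0.426, -0.604) = 145° (azimuth of n's horizontal projection).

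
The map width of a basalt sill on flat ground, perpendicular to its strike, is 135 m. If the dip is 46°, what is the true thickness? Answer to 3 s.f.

True thickness t = w · sin(dip) = 135 × sin 46°
t = 135 × 0.7193 = 97.111 m

97.1 m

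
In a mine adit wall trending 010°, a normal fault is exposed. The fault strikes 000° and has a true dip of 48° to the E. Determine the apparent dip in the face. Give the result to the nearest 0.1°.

Angle between strike (000°) and section (010°): β = 10°.
tan(apparent dip) = tan 48° · sin 10° = 0.1929
α = arctan(0.1929) = 10.92°

10.9°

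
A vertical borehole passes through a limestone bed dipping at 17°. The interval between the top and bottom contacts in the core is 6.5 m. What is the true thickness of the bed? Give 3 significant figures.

6.22 m

True thickness t = h · cos(dip) = 6.5 × cos 17°
t = 6.5 × 0.9563 = 6.216 m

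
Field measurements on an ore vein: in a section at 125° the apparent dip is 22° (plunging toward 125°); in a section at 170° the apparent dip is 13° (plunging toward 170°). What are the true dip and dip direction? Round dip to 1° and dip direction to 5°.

Represent each trace as a vector plunging at its apparent dip toward its trend (east-north-up frame): v₁ = (0.760, -0.532, -0.375), v₂ = (0.169, -0.960, -0.225).
n = v₁ × v₂ = (0.240, -0.107, 0.639) (taken with n_z > 0).
tan δ = √(n_x²+n_y²)/n_z = 0.263/0.639, so δ = 22.4°.
Dip direction = atan2(0.240, -0.107) = 114° (azimuth of n's horizontal projection).

true dip 22°, dip direction 115°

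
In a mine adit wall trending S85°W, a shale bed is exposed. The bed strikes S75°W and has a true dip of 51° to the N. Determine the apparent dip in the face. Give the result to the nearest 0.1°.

12.1°

Angle between strike (S75°W) and section (S85°W): β = 10°.
tan α = tan 51° × sin 10° = 1.2349 × 0.1736 = 0.2144
apparent dip = arctan 0.2144 = 12.10°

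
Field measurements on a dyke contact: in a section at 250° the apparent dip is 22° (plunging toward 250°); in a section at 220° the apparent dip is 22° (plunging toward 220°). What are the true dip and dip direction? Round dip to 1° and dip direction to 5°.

true dip 23°, dip direction 235°

The two traces are lines in the plane: v₁ = (sin 250°·cos 22°, cos 250°·cos 22°, −sin 22°), v₂ = (sin 220°·cos 22°, cos 220°·cos 22°, −sin 22°).
The plane normal is n = v₁ × v₂ ∝ (-0.147, -0.103, 0.430).
Dip δ = arctan(|n_h|/n_z) = arctan(0.180/0.430) = 22.7°.
Dip direction = azimuth of (n_x, n_y) = atan2(-0.147, -0.103) = 235°.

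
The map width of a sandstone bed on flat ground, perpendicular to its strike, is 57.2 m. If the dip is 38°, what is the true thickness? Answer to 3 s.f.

True thickness t = w · sin(dip) = 57.2 × sin 38°
t = 57.2 × 0.6157 = 35.216 m

35.2 m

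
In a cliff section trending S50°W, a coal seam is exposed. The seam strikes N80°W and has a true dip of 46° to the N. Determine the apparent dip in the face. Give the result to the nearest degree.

38°

The section lies 50° from the strike.
tan α = tan 46° × sin 50° = 1.0355 × 0.7660 = 0.7933
apparent dip = arctan 0.7933 = 38.42°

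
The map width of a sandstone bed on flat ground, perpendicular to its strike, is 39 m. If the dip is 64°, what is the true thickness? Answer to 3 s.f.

35.1 m

True thickness t = w · sin(dip) = 39 × sin 64°
t = 39 × 0.8988 = 35.053 m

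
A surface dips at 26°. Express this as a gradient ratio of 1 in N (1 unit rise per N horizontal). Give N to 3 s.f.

1 in 2.05

1 : N means tan θ = 1/N, so N = 1/tan 26° = 1/0.4877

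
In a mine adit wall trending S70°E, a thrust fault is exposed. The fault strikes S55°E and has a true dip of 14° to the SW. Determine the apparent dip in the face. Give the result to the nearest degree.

4°

The strike is S55°E and the section trends S70°E; the acute angle between them is β = 15°.
tan α = tan 14° × sin 15° = 0.2493 × 0.2588 = 0.0645
apparent dip = arctan 0.0645 = 3.69°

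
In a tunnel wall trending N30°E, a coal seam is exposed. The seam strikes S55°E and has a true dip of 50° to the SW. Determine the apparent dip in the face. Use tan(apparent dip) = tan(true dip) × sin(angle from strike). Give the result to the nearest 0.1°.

The strike is S55°E and the section trends N30°E; the acute angle between them is β = 85°.
tan α = tan 50° × sin 85° = 1.1918 × 0.9962 = 1.1872
α = arctan(1.1872) = 49.89°

49.9°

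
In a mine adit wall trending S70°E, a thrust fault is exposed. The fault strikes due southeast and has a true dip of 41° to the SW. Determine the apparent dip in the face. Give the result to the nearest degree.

The section lies 25° from the strike.
tan(apparent dip) = tan 41° · sin 25° = 0.3674
α = arctan(0.3674) = 20.17°

20°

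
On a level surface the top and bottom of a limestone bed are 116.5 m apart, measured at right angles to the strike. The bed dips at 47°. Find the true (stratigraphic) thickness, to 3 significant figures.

True thickness t = w · sin(dip) = 116.5 × sin 47°
t = 116.5 × 0.7314 = 85.203 m

85.2 m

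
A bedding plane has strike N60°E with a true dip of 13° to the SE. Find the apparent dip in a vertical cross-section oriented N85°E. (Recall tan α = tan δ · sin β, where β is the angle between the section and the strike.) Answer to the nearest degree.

The strike is N60°E and the section trends N85°E; the acute angle between them is β = 25°.
tan(apparent dip) = tan 13° · sin 25° = 0.0976
α = arctan(0.0976) = 5.57°

6°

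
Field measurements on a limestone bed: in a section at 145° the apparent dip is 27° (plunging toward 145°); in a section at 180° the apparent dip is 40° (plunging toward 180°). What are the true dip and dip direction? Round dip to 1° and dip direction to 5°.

true dip 42°, dip direction 200°

The two traces are lines in the plane: v₁ = (sin 145°·cos 27°, cos 145°·cos 27°, −sin 27°), v₂ = (sin 180°·cos 40°, cos 180°·cos 40°, −sin 40°).
The plane normal is n = v₁ × v₂ ∝ (-0.121, -0.329, 0.391).
True dip = arccos(n_z / |n|) = arccos(0.7453) = 41.8°.
Dip direction = atan2(-0.121, -0.329) = 200° (azimuth of n's horizontal projection).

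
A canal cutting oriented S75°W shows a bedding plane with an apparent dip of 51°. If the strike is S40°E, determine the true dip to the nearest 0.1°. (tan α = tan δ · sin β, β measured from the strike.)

The section is 65° from the strike.
tan(true dip) = tan 51° / sin 65° = 1.3626
δ = arctan(1.3626) = 53.72°

53.7°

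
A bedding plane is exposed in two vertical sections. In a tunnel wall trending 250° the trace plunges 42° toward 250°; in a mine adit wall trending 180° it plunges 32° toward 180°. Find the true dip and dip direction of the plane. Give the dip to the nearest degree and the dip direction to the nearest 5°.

Each apparent-dip line lies in the plane. As unit vectors (x east, y north, z up), v₁ plunges 42°→250° and v₂ plunges 32°→180°.
Cross product v₁ × v₂ gives the pole to the plane: n ∝ (-0.433, -0.370, 0.592).
Dip δ = arctan(|n_h|/n_z) = arctan(0.569/0.592) = 43.9°.
Dip direction = azimuth of (n_x, n_y) = atan2(-0.433, -0.370) = 229°.

true dip 44°, dip direction 230°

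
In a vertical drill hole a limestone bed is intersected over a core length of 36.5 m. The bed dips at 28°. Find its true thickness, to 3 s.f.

True thickness t = h · cos(dip) = 36.5 × cos 28°
t = 36.5 × 0.8829 = 32.228 m

32.2 m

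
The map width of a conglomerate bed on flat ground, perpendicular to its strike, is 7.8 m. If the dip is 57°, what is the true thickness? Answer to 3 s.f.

6.54 m

True thickness t = w · sin(dip) = 7.8 × sin 57°
t = 7.8 × 0.8387 = 6.542 m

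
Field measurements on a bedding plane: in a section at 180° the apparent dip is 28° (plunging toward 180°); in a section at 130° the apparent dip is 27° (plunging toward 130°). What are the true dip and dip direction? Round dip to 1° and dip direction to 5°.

true dip 30°, dip direction 160°

The two traces are lines in the plane: v₁ = (sin 180°·cos 28°, cos 180°·cos 28°, −sin 28°), v₂ = (sin 130°·cos 27°, cos 130°·cos 27°, −sin 27°).
Cross product v₁ × v₂ gives the pole to the plane: n ∝ (0.132, -0.320, 0.603).
True dip = arccos(n_z / |n|) = arccos(0.8669) = 29.9°.
The horizontal component of n points toward azimuth atan2(n_x, n_y) = 158°, the dip direction.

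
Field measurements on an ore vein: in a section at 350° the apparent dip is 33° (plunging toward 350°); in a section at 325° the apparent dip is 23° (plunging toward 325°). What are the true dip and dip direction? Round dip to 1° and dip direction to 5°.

true dip 37°, dip direction 020°

The two traces are lines in the plane: v₁ = (sin 350°·cos 33°, cos 350°·cos 33°, −sin 33°), v₂ = (sin 325°·cos 23°, cos 325°·cos 23°, −sin 23°).
The plane normal is n = v₁ × v₂ ∝ (0.088, 0.231, 0.326).
True dip = arccos(n_z / |n|) = arccos(0.7975) = 37.1°.
Dip direction = azimuth of (n_x, n_y) = atan2(0.088, 0.231) = 21°.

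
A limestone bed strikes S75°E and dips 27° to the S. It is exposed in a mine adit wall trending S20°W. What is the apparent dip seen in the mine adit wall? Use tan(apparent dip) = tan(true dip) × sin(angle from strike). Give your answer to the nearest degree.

27°

Angle between strike (S75°E) and section (S20°W): β = 85°.
tan α = tan 27° × sin 85° = 0.5095 × 0.9962 = 0.5076
α = arctan(0.5076) = 26.91°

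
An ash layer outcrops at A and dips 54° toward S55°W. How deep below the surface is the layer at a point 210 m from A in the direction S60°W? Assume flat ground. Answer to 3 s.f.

288 m

The hole lies 5° from the dip direction, so the down-dip offset is 210 × cos 5° = 209.20 m.
Depth = down-dip offset × tan(dip) = 209.20 × tan 54° = 209.20 × 1.3764
Depth = 287.94 m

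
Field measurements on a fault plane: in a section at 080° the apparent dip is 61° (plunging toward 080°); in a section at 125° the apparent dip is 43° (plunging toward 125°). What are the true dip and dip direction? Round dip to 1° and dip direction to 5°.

true dip 62°, dip direction 065°

Represent each trace as a vector plunging at its apparent dip toward its trend (east-north-up frame): v₁ = (0.477, 0.084, -0.875), v₂ = (0.599, -0.419, -0.682).
The plane normal is n = v₁ × v₂ ∝ (0.424, 0.198, 0.251).
tan δ = √(n_x²+n_y²)/n_z = 0.468/0.251, so δ = 61.8°.
Dip direction = atan2(0.424, 0.198) = 65° (azimuth of n's horizontal projection).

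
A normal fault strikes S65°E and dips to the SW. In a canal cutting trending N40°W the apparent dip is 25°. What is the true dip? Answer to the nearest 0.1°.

47.8°

The section is 25° from the strike.
tan(true dip) = tan 25° / sin 25° = 1.1034
true dip = arctan 1.1034 = 47.81°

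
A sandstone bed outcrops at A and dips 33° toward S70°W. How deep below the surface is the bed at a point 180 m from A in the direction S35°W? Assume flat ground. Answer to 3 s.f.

95.8 m

The hole lies 35° from the dip direction, so the down-dip offset is 180 × cos 35° = 147.45 m.
Depth = down-dip offset × tan(dip) = 147.45 × tan 33° = 147.45 × 0.6494
Depth = 95.75 m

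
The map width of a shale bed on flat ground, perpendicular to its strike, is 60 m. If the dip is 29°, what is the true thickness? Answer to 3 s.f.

29.1 m

True thickness t = w · sin(dip) = 60 × sin 29°
t = 60 × 0.4848 = 29.089 m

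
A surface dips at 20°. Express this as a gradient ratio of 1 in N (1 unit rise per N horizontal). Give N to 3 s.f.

1 in 2.75

1 : N means tan θ = 1/N, so N = 1/tan 20° = 1/0.3640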